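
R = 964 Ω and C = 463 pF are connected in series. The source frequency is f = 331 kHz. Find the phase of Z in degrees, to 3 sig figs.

ω = 2πf = 2.08e+06 rad/s
X_C = 1/(ωC) = 1040 Ω
Z = 964 − j1040 Ω
|Z| = √(964² + 1040²) = 1420 Ω
∠Z = arctan(-1040/964) = -47.1°

-47.1°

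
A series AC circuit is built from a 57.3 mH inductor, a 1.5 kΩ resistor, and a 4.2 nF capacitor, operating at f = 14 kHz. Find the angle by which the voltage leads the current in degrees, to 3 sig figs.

ω = 2πf = 87960 rad/s
X_L = ωL = 5040 Ω
X_C = 1/(ωC) = 2710 Ω
Net reactance X = X_L − X_C = 2330 Ω
Z = 1500 + j2330 Ω
|Z| = √(1500² + 2330²) = 2770 Ω
∠Z = arctan(2330/1500) = 57.3°

57.3°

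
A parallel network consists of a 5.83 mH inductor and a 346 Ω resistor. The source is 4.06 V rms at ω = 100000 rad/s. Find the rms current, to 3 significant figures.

X_L = ωL = 583 Ω
Parallel: admittances add. Y = 1/R + 1/(jωL)
Y = (0.00289 − j0.00172) S
|Y| = 0.00336 S → |Z| = 1/|Y| = 298 Ω, ∠Z = −∠Y = 30.7°
I = V/|Z| = 4.06/298 = 13.6 mA

13.6 mA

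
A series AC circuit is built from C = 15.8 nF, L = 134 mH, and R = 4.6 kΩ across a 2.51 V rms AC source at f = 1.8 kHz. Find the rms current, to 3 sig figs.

ω = 2πf = 11310 rad/s
X_L = ωL = 1520 Ω
X_C = 1/(ωC) = 5600 Ω
Net reactance X = X_L − X_C = -4080 Ω
Z = 4600 − j4080 Ω
|Z| = √(4600² + 4080²) = 6150 Ω
I = V/|Z| = 2.51/6150 = 408 μA

408 μA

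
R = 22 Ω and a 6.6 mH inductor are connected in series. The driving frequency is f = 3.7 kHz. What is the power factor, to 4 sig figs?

0.1419

ω = 2πf = 23250 rad/s
X_L = ωL = 153.4 Ω
Z = 22.00 + j153.4 Ω
|Z| = √(22.00² + 153.4²) = 155.0 Ω
∠Z = arctan(153.4/22.00) = 81.84°
cos φ = cos(81.84°) = 0.1419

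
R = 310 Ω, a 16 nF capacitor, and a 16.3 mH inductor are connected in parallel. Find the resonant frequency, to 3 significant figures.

ω₀ = 1/√(LC) = 1/√(0.0163 × 1.6e-08) = 61920 rad/s
f₀ = ω₀/(2π) = 9.86 kHz

9.86 kHz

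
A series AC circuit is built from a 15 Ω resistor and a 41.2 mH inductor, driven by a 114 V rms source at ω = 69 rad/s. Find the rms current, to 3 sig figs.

X_L = ωL = 2.84 Ω
Z = 15.0 + j2.84 Ω
|Z| = √(15.0² + 2.84²) = 15.3 Ω
I = V/|Z| = 114/15.3 = 7.47 A

7.47 A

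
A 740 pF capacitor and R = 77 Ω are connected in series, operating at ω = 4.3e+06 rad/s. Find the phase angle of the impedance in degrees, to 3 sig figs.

-76.2°

X_C = 1/(ωC) = 314 Ω
Z = 77.0 − j314 Ω
|Z| = √(77.0² + 314²) = 324 Ω
∠Z = arctan(-314/77.0) = -76.2°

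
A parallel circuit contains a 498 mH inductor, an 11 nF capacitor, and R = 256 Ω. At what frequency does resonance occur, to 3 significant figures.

ω₀ = 1/√(LC) = 1/√(0.498 × 1.1e-08) = 13510 rad/s
f₀ = ω₀/(2π) = 2.15 kHz

2.15 kHz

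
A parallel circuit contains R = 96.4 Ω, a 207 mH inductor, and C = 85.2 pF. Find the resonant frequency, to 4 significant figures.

ω₀ = 1/√(LC) = 1/√(0.207 × 8.52e-11) = 238100 rad/s
f₀ = ω₀/(2π) = 37.90 kHz

37.90 kHz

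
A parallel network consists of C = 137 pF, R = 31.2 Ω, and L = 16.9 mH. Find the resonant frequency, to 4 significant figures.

104.6 kHz

ω₀ = 1/√(LC) = 1/√(0.0169 × 1.37e-10) = 657200 rad/s
f₀ = ω₀/(2π) = 104.6 kHz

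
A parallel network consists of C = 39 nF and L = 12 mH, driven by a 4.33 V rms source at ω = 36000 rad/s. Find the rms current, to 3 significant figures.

3.94 mA

X_L = ωL = 432 Ω
X_C = 1/(ωC) = 712 Ω
Parallel: admittances add. Y = 1/(jωL) + jωC
Y = (0 − j0.000911) S
|Y| = 0.000911 S → |Z| = 1/|Y| = 1100 Ω, ∠Z = −∠Y = 90.0°
I = V/|Z| = 4.33/1100 = 3.94 mA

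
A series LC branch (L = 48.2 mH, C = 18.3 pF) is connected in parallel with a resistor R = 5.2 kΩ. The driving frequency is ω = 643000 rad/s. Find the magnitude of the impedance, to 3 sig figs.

X_L = ωL = 31000 Ω
X_C = 1/(ωC) = 85000 Ω
Branch 1: Z₁ = R = 5200 Ω
Branch 2 (series LC): Z₂ = j(X_L − X_C) = −j54000 Ω
Parallel: Z = Z₁Z₂/(Z₁+Z₂), |Z| = 5180 Ω, ∠Z = -5.50°

5180 Ω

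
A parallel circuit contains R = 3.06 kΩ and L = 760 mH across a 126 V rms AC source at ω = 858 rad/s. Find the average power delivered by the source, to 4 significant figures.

5.188 W

X_L = ωL = 652.1 Ω
Parallel: admittances add. Y = 1/R + 1/(jωL)
Y = (0.0003268 − j0.001534) S
|Y| = 0.001568 S → |Z| = 1/|Y| = 637.8 Ω, ∠Z = −∠Y = 77.97°
I = V/|Z| = 197.6 mA
P = VI cos φ = 126 × 0.1976 × cos(77.97°) = 5.188 W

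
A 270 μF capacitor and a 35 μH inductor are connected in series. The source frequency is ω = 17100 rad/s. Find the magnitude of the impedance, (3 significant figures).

0.382 Ω

X_L = ωL = 0.598 Ω
X_C = 1/(ωC) = 0.217 Ω
Net reactance X = X_L − X_C = 0.382 Ω
Z = j0.382 Ω
|Z| = √(0² + 0.382²) = 0.382 Ω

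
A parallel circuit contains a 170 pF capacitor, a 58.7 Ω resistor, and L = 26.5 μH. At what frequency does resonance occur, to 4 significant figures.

ω₀ = 1/√(LC) = 1/√(2.65e-05 × 1.7e-10) = 1.49e+07 rad/s
f₀ = ω₀/(2π) = 2.371 MHz

2.371 MHz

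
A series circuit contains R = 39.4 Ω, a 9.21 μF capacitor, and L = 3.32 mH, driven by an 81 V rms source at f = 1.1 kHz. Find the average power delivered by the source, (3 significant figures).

161 W

ω = 2πf = 6912 rad/s
X_L = ωL = 22.9 Ω
X_C = 1/(ωC) = 15.7 Ω
Net reactance X = X_L − X_C = 7.24 Ω
Z = 39.4 + j7.24 Ω
|Z| = √(39.4² + 7.24²) = 40.1 Ω
∠Z = arctan(7.24/39.4) = 10.4°
I = V/|Z| = 2.02 A
P = VI cos φ = 81 × 2.02 × cos(10.4°) = 161 W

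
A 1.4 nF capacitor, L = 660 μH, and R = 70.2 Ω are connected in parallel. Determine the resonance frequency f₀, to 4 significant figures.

165.6 kHz

ω₀ = 1/√(LC) = 1/√(0.00066 × 1.4e-09) = 1.04e+06 rad/s
f₀ = ω₀/(2π) = 165.6 kHz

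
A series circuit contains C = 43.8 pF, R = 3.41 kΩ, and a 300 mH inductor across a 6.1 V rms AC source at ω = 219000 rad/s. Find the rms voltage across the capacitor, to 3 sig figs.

16.4 V

X_L = ωL = 65700 Ω
X_C = 1/(ωC) = 104000 Ω
Net reactance X = X_L − X_C = -38600 Ω
Z = 3410 − j38600 Ω
|Z| = √(3410² + 38600²) = 38700 Ω
I = V/|Z| = 158 μA
V_C = I·|Z_C| = 0.000158 × 104000 = 16.4 V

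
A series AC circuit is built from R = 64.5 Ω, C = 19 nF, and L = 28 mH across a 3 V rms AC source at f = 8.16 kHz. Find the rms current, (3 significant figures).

7.24 mA

ω = 2πf = 51270 rad/s
X_L = ωL = 1440 Ω
X_C = 1/(ωC) = 1030 Ω
Net reactance X = X_L − X_C = 409 Ω
Z = 64.5 + j409 Ω
|Z| = √(64.5² + 409²) = 414 Ω
I = V/|Z| = 3/414 = 7.24 mA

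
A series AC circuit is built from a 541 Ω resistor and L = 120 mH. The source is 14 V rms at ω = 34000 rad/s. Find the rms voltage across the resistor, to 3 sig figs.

1.84 V

X_L = ωL = 4080 Ω
Z = 541 + j4080 Ω
|Z| = √(541² + 4080²) = 4120 Ω
I = V/|Z| = 3.40 mA
V_R = I·|Z_R| = 0.00340 × 541 = 1.84 V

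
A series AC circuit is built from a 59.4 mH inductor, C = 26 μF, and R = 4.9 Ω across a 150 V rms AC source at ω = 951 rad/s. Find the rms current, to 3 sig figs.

X_L = ωL = 56.5 Ω
X_C = 1/(ωC) = 40.4 Ω
Net reactance X = X_L − X_C = 16.0 Ω
Z = 4.90 + j16.0 Ω
|Z| = √(4.90² + 16.0²) = 16.8 Ω
I = V/|Z| = 150/16.8 = 8.94 A

8.94 A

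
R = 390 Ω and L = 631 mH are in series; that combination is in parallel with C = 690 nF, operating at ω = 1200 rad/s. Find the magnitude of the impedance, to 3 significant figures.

1730 Ω

X_L = ωL = 757 Ω
X_C = 1/(ωC) = 1210 Ω
Branch 1 (R+jX_L): Z₁ = 390 + j757 Ω, |Z₁| = 852 Ω
Branch 2 (−jX_C): Z₂ = −j1210 Ω
Parallel: Z = Z₁Z₂/(Z₁+Z₂), |Z| = 1730 Ω, ∠Z = 21.9°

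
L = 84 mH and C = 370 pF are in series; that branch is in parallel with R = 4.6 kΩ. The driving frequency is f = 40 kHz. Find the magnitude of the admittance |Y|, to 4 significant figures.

ω = 2πf = 251300 rad/s
X_L = ωL = 21110 Ω
X_C = 1/(ωC) = 10750 Ω
Branch 1: Z₁ = R = 4600 Ω
Branch 2 (series LC): Z₂ = j(X_L − X_C) = j10360 Ω
Parallel: Z = Z₁Z₂/(Z₁+Z₂), |Z| = 4204 Ω, ∠Z = 23.95°
|Y| = 1/|Z| = 237.9 μS

237.9 μS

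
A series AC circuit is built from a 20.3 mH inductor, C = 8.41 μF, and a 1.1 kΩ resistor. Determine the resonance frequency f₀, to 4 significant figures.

ω₀ = 1/√(LC) = 1/√(0.0203 × 8.41e-06) = 2420 rad/s
f₀ = ω₀/(2π) = 385.2 Hz

385.2 Hz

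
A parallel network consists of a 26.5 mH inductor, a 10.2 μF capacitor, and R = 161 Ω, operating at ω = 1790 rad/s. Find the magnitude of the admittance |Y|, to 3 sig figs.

6.82 mS

X_L = ωL = 47.4 Ω
X_C = 1/(ωC) = 54.8 Ω
Parallel: admittances add. Y = 1/R + 1/(jωL) + jωC
Y = (0.00621 − j0.00282) S
|Y| = 0.00682 S → |Z| = 1/|Y| = 147 Ω, ∠Z = −∠Y = 24.4°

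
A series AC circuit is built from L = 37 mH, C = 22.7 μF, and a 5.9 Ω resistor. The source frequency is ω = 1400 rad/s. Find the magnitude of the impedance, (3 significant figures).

21.2 Ω

X_L = ωL = 51.8 Ω
X_C = 1/(ωC) = 31.5 Ω
Net reactance X = X_L − X_C = 20.3 Ω
Z = 5.90 + j20.3 Ω
|Z| = √(5.90² + 20.3²) = 21.2 Ω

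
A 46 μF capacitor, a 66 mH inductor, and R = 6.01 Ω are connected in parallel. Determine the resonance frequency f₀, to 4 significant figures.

ω₀ = 1/√(LC) = 1/√(0.066 × 4.6e-05) = 573.9 rad/s
f₀ = ω₀/(2π) = 91.34 Hz

91.34 Hz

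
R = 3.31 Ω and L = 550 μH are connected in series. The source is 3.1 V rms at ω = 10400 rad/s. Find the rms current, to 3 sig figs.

X_L = ωL = 5.72 Ω
Z = 3.31 + j5.72 Ω
|Z| = √(3.31² + 5.72²) = 6.61 Ω
I = V/|Z| = 3.1/6.61 = 469 mA

469 mA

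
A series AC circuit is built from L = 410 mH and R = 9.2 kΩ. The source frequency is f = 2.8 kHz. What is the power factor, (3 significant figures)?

ω = 2πf = 17590 rad/s
X_L = ωL = 7210 Ω
Z = 9200 + j7210 Ω
|Z| = √(9200² + 7210²) = 11700 Ω
∠Z = arctan(7210/9200) = 38.1°
cos φ = cos(38.1°) = 0.787

0.787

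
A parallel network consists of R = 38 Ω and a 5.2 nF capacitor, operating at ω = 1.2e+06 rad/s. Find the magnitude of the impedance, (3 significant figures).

37.0 Ω

X_C = 1/(ωC) = 160 Ω
Parallel: admittances add. Y = 1/R + jωC
Y = (0.0263 + j0.00624) S
|Y| = 0.0270 S → |Z| = 1/|Y| = 37.0 Ω, ∠Z = −∠Y = -13.3°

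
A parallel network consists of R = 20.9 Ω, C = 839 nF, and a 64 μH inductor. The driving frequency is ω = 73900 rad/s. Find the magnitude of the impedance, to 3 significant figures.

X_L = ωL = 4.73 Ω
X_C = 1/(ωC) = 16.1 Ω
Parallel: admittances add. Y = 1/R + 1/(jωL) + jωC
Y = (0.0478 − j0.149) S
|Y| = 0.157 S → |Z| = 1/|Y| = 6.37 Ω, ∠Z = −∠Y = 72.2°

6.37 Ω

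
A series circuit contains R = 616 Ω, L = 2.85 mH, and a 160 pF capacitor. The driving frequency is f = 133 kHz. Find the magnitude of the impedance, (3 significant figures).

5130 Ω

ω = 2πf = 835700 rad/s
X_L = ωL = 2380 Ω
X_C = 1/(ωC) = 7480 Ω
Net reactance X = X_L − X_C = -5100 Ω
Z = 616 − j5100 Ω
|Z| = √(616² + 5100²) = 5130 Ω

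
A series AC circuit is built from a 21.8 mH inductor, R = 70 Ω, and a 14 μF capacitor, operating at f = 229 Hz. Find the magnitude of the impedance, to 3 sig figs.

ω = 2πf = 1439 rad/s
X_L = ωL = 31.4 Ω
X_C = 1/(ωC) = 49.6 Ω
Net reactance X = X_L − X_C = -18.3 Ω
Z = 70.0 − j18.3 Ω
|Z| = √(70.0² + 18.3²) = 72.3 Ω

72.3 Ω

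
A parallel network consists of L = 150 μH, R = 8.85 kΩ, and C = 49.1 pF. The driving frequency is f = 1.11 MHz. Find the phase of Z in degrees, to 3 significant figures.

79.6°

ω = 2πf = 6.974e+06 rad/s
X_L = ωL = 1050 Ω
X_C = 1/(ωC) = 2920 Ω
Parallel: admittances add. Y = 1/R + 1/(jωL) + jωC
Y = (0.000113 − j0.000613) S
|Y| = 0.000624 S → |Z| = 1/|Y| = 1600 Ω, ∠Z = −∠Y = 79.6°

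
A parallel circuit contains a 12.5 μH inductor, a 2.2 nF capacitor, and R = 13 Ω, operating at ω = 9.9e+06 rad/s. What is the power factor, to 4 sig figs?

X_L = ωL = 123.8 Ω
X_C = 1/(ωC) = 45.91 Ω
Parallel: admittances add. Y = 1/R + 1/(jωL) + jωC
Y = (0.07692 + j0.01370) S
|Y| = 0.07813 S → |Z| = 1/|Y| = 12.80 Ω, ∠Z = −∠Y = -10.10°
cos φ = cos(-10.10°) = 0.9845

0.9845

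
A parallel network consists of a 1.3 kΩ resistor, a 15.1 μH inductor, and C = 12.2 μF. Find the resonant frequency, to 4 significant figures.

11.73 kHz

ω₀ = 1/√(LC) = 1/√(1.51e-05 × 1.22e-05) = 73680 rad/s
f₀ = ω₀/(2π) = 11.73 kHz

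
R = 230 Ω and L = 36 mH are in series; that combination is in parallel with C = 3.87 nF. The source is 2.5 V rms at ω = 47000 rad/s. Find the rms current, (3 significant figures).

X_L = ωL = 1690 Ω
X_C = 1/(ωC) = 5500 Ω
Branch 1 (R+jX_L): Z₁ = 230 + j1690 Ω, |Z₁| = 1710 Ω
Branch 2 (−jX_C): Z₂ = −j5500 Ω
Parallel: Z = Z₁Z₂/(Z₁+Z₂), |Z| = 2460 Ω, ∠Z = 78.8°
I = V/|Z| = 2.5/2460 = 1.02 mA

1.02 mA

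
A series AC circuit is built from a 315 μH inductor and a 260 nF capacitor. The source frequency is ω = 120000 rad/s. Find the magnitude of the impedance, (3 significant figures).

5.75 Ω

X_L = ωL = 37.8 Ω
X_C = 1/(ωC) = 32.1 Ω
Net reactance X = X_L − X_C = 5.75 Ω
Z = j5.75 Ω
|Z| = √(0² + 5.75²) = 5.75 Ω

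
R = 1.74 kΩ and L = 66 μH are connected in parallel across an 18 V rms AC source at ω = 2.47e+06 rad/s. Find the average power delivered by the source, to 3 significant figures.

X_L = ωL = 163 Ω
Parallel: admittances add. Y = 1/R + 1/(jωL)
Y = (0.000575 − j0.00613) S
|Y| = 0.00616 S → |Z| = 1/|Y| = 162 Ω, ∠Z = −∠Y = 84.6°
I = V/|Z| = 111 mA
P = VI cos φ = 18 × 0.111 × cos(84.6°) = 186 mW

186 mW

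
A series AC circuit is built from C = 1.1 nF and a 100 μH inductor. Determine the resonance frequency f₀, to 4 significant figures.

ω₀ = 1/√(LC) = 1/√(0.0001 × 1.1e-09) = 3.015e+06 rad/s
f₀ = ω₀/(2π) = 479.9 kHz

479.9 kHz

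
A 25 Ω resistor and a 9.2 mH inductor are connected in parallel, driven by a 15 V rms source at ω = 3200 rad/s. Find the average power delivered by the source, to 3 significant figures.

9.00 W

X_L = ωL = 29.4 Ω
Parallel: admittances add. Y = 1/R + 1/(jωL)
Y = (0.0400 − j0.0340) S
|Y| = 0.0525 S → |Z| = 1/|Y| = 19.1 Ω, ∠Z = −∠Y = 40.3°
I = V/|Z| = 787 mA
P = VI cos φ = 15 × 0.787 × cos(40.3°) = 9.00 W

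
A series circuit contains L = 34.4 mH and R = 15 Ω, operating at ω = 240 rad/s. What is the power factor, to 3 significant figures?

X_L = ωL = 8.26 Ω
Z = 15.0 + j8.26 Ω
|Z| = √(15.0² + 8.26²) = 17.1 Ω
∠Z = arctan(8.26/15.0) = 28.8°
cos φ = cos(28.8°) = 0.876

0.876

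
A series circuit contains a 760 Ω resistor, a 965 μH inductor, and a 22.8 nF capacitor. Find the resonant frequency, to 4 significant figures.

ω₀ = 1/√(LC) = 1/√(0.000965 × 2.28e-08) = 213200 rad/s
f₀ = ω₀/(2π) = 33.93 kHz

33.93 kHz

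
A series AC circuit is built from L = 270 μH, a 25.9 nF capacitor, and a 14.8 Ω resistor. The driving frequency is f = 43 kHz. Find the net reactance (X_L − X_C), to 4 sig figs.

-69.96 Ω

ω = 2πf = 270200 rad/s
X_L = ωL = 72.95 Ω
X_C = 1/(ωC) = 142.9 Ω
X = 72.95 − 142.9 = -69.96 Ω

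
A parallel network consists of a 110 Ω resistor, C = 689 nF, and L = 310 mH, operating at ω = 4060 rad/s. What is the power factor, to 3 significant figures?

0.977

X_L = ωL = 1260 Ω
X_C = 1/(ωC) = 357 Ω
Parallel: admittances add. Y = 1/R + 1/(jωL) + jωC
Y = (0.00909 + j0.00200) S
|Y| = 0.00931 S → |Z| = 1/|Y| = 107 Ω, ∠Z = −∠Y = -12.4°
cos φ = cos(-12.4°) = 0.977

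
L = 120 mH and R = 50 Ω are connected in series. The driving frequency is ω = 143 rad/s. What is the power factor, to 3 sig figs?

0.946

X_L = ωL = 17.2 Ω
Z = 50.0 + j17.2 Ω
|Z| = √(50.0² + 17.2²) = 52.9 Ω
∠Z = arctan(17.2/50.0) = 18.9°
cos φ = cos(18.9°) = 0.946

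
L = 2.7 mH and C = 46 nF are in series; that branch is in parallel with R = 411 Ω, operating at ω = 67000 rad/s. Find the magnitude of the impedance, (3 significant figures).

136 Ω

X_L = ωL = 181 Ω
X_C = 1/(ωC) = 324 Ω
Branch 1: Z₁ = R = 411 Ω
Branch 2 (series LC): Z₂ = j(X_L − X_C) = −j144 Ω
Parallel: Z = Z₁Z₂/(Z₁+Z₂), |Z| = 136 Ω, ∠Z = -70.7°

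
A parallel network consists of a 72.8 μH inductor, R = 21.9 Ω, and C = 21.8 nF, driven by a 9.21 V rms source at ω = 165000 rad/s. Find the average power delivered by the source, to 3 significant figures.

3.87 W

X_L = ωL = 12.0 Ω
X_C = 1/(ωC) = 278 Ω
Parallel: admittances add. Y = 1/R + 1/(jωL) + jωC
Y = (0.0457 − j0.0797) S
|Y| = 0.0918 S → |Z| = 1/|Y| = 10.9 Ω, ∠Z = −∠Y = 60.2°
I = V/|Z| = 846 mA
P = VI cos φ = 9.21 × 0.846 × cos(60.2°) = 3.87 W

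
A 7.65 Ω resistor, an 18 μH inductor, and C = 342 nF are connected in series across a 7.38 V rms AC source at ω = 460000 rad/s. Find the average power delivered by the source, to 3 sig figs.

6.70 W

X_L = ωL = 8.28 Ω
X_C = 1/(ωC) = 6.36 Ω
Net reactance X = X_L − X_C = 1.92 Ω
Z = 7.65 + j1.92 Ω
|Z| = √(7.65² + 1.92²) = 7.89 Ω
∠Z = arctan(1.92/7.65) = 14.1°
I = V/|Z| = 936 mA
P = VI cos φ = 7.38 × 0.936 × cos(14.1°) = 6.70 W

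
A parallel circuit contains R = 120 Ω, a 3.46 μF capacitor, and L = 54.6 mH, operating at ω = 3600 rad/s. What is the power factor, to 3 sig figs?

0.749

X_L = ωL = 197 Ω
X_C = 1/(ωC) = 80.3 Ω
Parallel: admittances add. Y = 1/R + 1/(jωL) + jωC
Y = (0.00833 + j0.00737) S
|Y| = 0.0111 S → |Z| = 1/|Y| = 89.9 Ω, ∠Z = −∠Y = -41.5°
cos φ = cos(-41.5°) = 0.749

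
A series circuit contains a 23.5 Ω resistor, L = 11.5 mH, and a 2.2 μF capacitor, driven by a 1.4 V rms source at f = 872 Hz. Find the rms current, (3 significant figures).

ω = 2πf = 5479 rad/s
X_L = ωL = 63.0 Ω
X_C = 1/(ωC) = 83.0 Ω
Net reactance X = X_L − X_C = -20.0 Ω
Z = 23.5 − j20.0 Ω
|Z| = √(23.5² + 20.0²) = 30.8 Ω
I = V/|Z| = 1.4/30.8 = 45.4 mA

45.4 mA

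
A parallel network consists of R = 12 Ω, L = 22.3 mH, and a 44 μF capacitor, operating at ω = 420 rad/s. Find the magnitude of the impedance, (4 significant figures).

X_L = ωL = 9.366 Ω
X_C = 1/(ωC) = 54.11 Ω
Parallel: admittances add. Y = 1/R + 1/(jωL) + jωC
Y = (0.08333 − j0.08829) S
|Y| = 0.1214 S → |Z| = 1/|Y| = 8.237 Ω, ∠Z = −∠Y = 46.65°

8.237 Ω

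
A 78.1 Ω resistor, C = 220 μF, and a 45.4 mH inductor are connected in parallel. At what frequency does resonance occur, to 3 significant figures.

50.4 Hz

ω₀ = 1/√(LC) = 1/√(0.0454 × 0.00022) = 316.4 rad/s
f₀ = ω₀/(2π) = 50.4 Hz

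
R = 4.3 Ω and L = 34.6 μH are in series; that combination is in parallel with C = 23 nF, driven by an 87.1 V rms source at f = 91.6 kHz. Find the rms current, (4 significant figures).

3.158 A

ω = 2πf = 575500 rad/s
X_L = ωL = 19.91 Ω
X_C = 1/(ωC) = 75.54 Ω
Branch 1 (R+jX_L): Z₁ = 4.300 + j19.91 Ω, |Z₁| = 20.37 Ω
Branch 2 (−jX_C): Z₂ = −j75.54 Ω
Parallel: Z = Z₁Z₂/(Z₁+Z₂), |Z| = 27.58 Ω, ∠Z = 73.40°
I = V/|Z| = 87.1/27.58 = 3.158 A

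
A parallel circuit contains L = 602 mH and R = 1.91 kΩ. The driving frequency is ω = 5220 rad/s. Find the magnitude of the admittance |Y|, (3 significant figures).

X_L = ωL = 3140 Ω
Parallel: admittances add. Y = 1/R + 1/(jωL)
Y = (0.000524 − j0.000318) S
|Y| = 0.000613 S → |Z| = 1/|Y| = 1630 Ω, ∠Z = −∠Y = 31.3°

613 μS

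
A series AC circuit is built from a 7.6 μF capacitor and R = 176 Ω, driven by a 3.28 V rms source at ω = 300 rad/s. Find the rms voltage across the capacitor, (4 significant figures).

X_C = 1/(ωC) = 438.6 Ω
Z = 176.0 − j438.6 Ω
|Z| = √(176.0² + 438.6²) = 472.6 Ω
I = V/|Z| = 6.940 mA
V_C = I·|Z_C| = 0.006940 × 438.6 = 3.044 V

3.044 V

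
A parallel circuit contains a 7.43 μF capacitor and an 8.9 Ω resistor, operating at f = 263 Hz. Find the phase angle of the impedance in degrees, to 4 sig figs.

ω = 2πf = 1652 rad/s
X_C = 1/(ωC) = 81.45 Ω
Parallel: admittances add. Y = 1/R + jωC
Y = (0.1124 + j0.01228) S
|Y| = 0.1130 S → |Z| = 1/|Y| = 8.847 Ω, ∠Z = −∠Y = -6.236°

-6.236°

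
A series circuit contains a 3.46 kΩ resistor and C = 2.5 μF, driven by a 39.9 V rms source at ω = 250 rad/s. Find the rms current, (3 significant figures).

10.5 mA

X_C = 1/(ωC) = 1600 Ω
Z = 3460 − j1600 Ω
|Z| = √(3460² + 1600²) = 3810 Ω
I = V/|Z| = 39.9/3810 = 10.5 mA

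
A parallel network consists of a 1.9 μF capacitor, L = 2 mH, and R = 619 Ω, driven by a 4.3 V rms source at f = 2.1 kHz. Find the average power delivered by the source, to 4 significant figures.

29.87 mW

ω = 2πf = 13190 rad/s
X_L = ωL = 26.39 Ω
X_C = 1/(ωC) = 39.89 Ω
Parallel: admittances add. Y = 1/R + 1/(jωL) + jωC
Y = (0.001616 − j0.01282) S
|Y| = 0.01293 S → |Z| = 1/|Y| = 77.37 Ω, ∠Z = −∠Y = 82.82°
I = V/|Z| = 55.58 mA
P = VI cos φ = 4.3 × 0.05558 × cos(82.82°) = 29.87 mW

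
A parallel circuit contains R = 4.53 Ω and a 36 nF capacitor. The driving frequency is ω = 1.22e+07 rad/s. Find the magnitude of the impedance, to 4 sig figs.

2.034 Ω

X_C = 1/(ωC) = 2.277 Ω
Parallel: admittances add. Y = 1/R + jωC
Y = (0.2208 + j0.4392) S
|Y| = 0.4916 S → |Z| = 1/|Y| = 2.034 Ω, ∠Z = −∠Y = -63.31°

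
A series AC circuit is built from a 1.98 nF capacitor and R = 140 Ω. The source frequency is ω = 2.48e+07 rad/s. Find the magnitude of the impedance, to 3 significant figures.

X_C = 1/(ωC) = 20.4 Ω
Z = 140 − j20.4 Ω
|Z| = √(140² + 20.4²) = 141 Ω

141 Ω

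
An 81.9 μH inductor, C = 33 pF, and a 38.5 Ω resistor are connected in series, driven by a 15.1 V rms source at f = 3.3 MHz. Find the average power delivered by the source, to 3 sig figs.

153 mW

ω = 2πf = 2.073e+07 rad/s
X_L = ωL = 1700 Ω
X_C = 1/(ωC) = 1460 Ω
Net reactance X = X_L − X_C = 237 Ω
Z = 38.5 + j237 Ω
|Z| = √(38.5² + 237²) = 240 Ω
∠Z = arctan(237/38.5) = 80.8°
I = V/|Z| = 63.0 mA
P = VI cos φ = 15.1 × 0.0630 × cos(80.8°) = 153 mW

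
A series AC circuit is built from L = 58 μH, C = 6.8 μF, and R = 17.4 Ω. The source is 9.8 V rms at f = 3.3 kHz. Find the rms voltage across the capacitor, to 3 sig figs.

3.78 V

ω = 2πf = 20730 rad/s
X_L = ωL = 1.20 Ω
X_C = 1/(ωC) = 7.09 Ω
Net reactance X = X_L − X_C = -5.89 Ω
Z = 17.4 − j5.89 Ω
|Z| = √(17.4² + 5.89²) = 18.4 Ω
I = V/|Z| = 533 mA
V_C = I·|Z_C| = 0.533 × 7.09 = 3.78 V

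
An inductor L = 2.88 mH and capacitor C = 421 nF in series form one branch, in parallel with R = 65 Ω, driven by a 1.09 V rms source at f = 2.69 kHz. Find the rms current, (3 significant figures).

20.5 mA

ω = 2πf = 16900 rad/s
X_L = ωL = 48.7 Ω
X_C = 1/(ωC) = 141 Ω
Branch 1: Z₁ = R = 65.0 Ω
Branch 2 (series LC): Z₂ = j(X_L − X_C) = −j91.9 Ω
Parallel: Z = Z₁Z₂/(Z₁+Z₂), |Z| = 53.1 Ω, ∠Z = -35.3°
I = V/|Z| = 1.09/53.1 = 20.5 mA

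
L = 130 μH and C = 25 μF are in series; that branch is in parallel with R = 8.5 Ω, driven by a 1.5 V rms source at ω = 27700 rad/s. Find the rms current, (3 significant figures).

X_L = ωL = 3.60 Ω
X_C = 1/(ωC) = 1.44 Ω
Branch 1: Z₁ = R = 8.50 Ω
Branch 2 (series LC): Z₂ = j(X_L − X_C) = j2.16 Ω
Parallel: Z = Z₁Z₂/(Z₁+Z₂), |Z| = 2.09 Ω, ∠Z = 75.8°
I = V/|Z| = 1.5/2.09 = 717 mA

717 mA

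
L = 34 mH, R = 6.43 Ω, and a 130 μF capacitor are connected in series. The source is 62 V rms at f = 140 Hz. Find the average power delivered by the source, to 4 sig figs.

ω = 2πf = 879.6 rad/s
X_L = ωL = 29.91 Ω
X_C = 1/(ωC) = 8.745 Ω
Net reactance X = X_L − X_C = 21.16 Ω
Z = 6.430 + j21.16 Ω
|Z| = √(6.430² + 21.16²) = 22.12 Ω
∠Z = arctan(21.16/6.430) = 73.10°
I = V/|Z| = 2.803 A
P = VI cos φ = 62 × 2.803 × cos(73.10°) = 50.52 W

50.52 W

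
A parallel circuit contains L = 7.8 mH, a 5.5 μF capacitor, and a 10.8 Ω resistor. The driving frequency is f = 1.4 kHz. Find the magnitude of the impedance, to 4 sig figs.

10.14 Ω

ω = 2πf = 8796 rad/s
X_L = ωL = 68.61 Ω
X_C = 1/(ωC) = 20.67 Ω
Parallel: admittances add. Y = 1/R + 1/(jωL) + jωC
Y = (0.09259 + j0.03381) S
|Y| = 0.09857 S → |Z| = 1/|Y| = 10.14 Ω, ∠Z = −∠Y = -20.06°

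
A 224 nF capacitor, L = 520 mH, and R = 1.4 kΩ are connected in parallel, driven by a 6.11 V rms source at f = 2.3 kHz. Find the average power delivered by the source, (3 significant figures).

26.7 mW

ω = 2πf = 14450 rad/s
X_L = ωL = 7510 Ω
X_C = 1/(ωC) = 309 Ω
Parallel: admittances add. Y = 1/R + 1/(jωL) + jωC
Y = (0.000714 + j0.00310) S
|Y| = 0.00319 S → |Z| = 1/|Y| = 314 Ω, ∠Z = −∠Y = -77.0°
I = V/|Z| = 19.5 mA
P = VI cos φ = 6.11 × 0.0195 × cos(-77.0°) = 26.7 mW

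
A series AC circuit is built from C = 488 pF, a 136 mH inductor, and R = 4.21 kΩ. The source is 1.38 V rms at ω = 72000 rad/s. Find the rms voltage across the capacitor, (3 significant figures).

2.05 V

X_L = ωL = 9790 Ω
X_C = 1/(ωC) = 28500 Ω
Net reactance X = X_L − X_C = -18700 Ω
Z = 4210 − j18700 Ω
|Z| = √(4210² + 18700²) = 19100 Ω
I = V/|Z| = 72.1 μA
V_C = I·|Z_C| = 7.21e-05 × 28500 = 2.05 V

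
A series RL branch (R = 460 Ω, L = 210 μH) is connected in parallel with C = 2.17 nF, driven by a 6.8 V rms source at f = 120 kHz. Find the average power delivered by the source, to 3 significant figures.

89.9 mW

ω = 2πf = 754000 rad/s
X_L = ωL = 158 Ω
X_C = 1/(ωC) = 611 Ω
Branch 1 (R+jX_L): Z₁ = 460 + j158 Ω, |Z₁| = 486 Ω
Branch 2 (−jX_C): Z₂ = −j611 Ω
Parallel: Z = Z₁Z₂/(Z₁+Z₂), |Z| = 461 Ω, ∠Z = -26.5°
I = V/|Z| = 14.8 mA
P = VI cos φ = 6.8 × 0.0148 × cos(-26.5°) = 89.9 mW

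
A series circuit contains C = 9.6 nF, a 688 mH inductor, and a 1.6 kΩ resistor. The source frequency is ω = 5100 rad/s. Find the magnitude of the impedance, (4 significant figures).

X_L = ωL = 3509 Ω
X_C = 1/(ωC) = 20420 Ω
Net reactance X = X_L − X_C = -16920 Ω
Z = 1600 − j16920 Ω
|Z| = √(1600² + 16920²) = 16990 Ω

16990 Ω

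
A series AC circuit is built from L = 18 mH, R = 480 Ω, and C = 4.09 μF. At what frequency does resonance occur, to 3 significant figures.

ω₀ = 1/√(LC) = 1/√(0.018 × 4.09e-06) = 3686 rad/s
f₀ = ω₀/(2π) = 587 Hz

587 Hz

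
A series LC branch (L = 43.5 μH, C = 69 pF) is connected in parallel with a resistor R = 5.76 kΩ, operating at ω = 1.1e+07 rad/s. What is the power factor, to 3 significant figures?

0.144

X_L = ωL = 478 Ω
X_C = 1/(ωC) = 1320 Ω
Branch 1: Z₁ = R = 5760 Ω
Branch 2 (series LC): Z₂ = j(X_L − X_C) = −j839 Ω
Parallel: Z = Z₁Z₂/(Z₁+Z₂), |Z| = 830 Ω, ∠Z = -81.7°
cos φ = cos(-81.7°) = 0.144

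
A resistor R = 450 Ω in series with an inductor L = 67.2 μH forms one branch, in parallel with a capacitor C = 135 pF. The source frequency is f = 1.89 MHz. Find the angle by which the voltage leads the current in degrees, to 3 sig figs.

ω = 2πf = 1.188e+07 rad/s
X_L = ωL = 798 Ω
X_C = 1/(ωC) = 624 Ω
Branch 1 (R+jX_L): Z₁ = 450 + j798 Ω, |Z₁| = 916 Ω
Branch 2 (−jX_C): Z₂ = −j624 Ω
Parallel: Z = Z₁Z₂/(Z₁+Z₂), |Z| = 1180 Ω, ∠Z = -50.6°

-50.6°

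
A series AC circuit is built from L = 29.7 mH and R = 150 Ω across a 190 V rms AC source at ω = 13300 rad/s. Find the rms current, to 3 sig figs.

X_L = ωL = 395 Ω
Z = 150 + j395 Ω
|Z| = √(150² + 395²) = 423 Ω
I = V/|Z| = 190/423 = 450 mA

450 mA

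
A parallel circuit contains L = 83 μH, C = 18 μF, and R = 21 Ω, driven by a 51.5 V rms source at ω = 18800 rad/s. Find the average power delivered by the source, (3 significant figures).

X_L = ωL = 1.56 Ω
X_C = 1/(ωC) = 2.96 Ω
Parallel: admittances add. Y = 1/R + 1/(jωL) + jωC
Y = (0.0476 − j0.302) S
|Y| = 0.306 S → |Z| = 1/|Y| = 3.27 Ω, ∠Z = −∠Y = 81.1°
I = V/|Z| = 15.8 A
P = VI cos φ = 51.5 × 15.8 × cos(81.1°) = 126 W

126 W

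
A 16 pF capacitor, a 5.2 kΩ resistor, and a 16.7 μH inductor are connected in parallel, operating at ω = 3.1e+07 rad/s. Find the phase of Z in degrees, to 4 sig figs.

X_L = ωL = 517.7 Ω
X_C = 1/(ωC) = 2016 Ω
Parallel: admittances add. Y = 1/R + 1/(jωL) + jωC
Y = (0.0001923 − j0.001436) S
|Y| = 0.001448 S → |Z| = 1/|Y| = 690.4 Ω, ∠Z = −∠Y = 82.37°

82.37°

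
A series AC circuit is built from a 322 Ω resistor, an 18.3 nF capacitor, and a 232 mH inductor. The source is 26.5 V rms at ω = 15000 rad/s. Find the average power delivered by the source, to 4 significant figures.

1.736 W

X_L = ωL = 3480 Ω
X_C = 1/(ωC) = 3643 Ω
Net reactance X = X_L − X_C = -163.0 Ω
Z = 322.0 − j163.0 Ω
|Z| = √(322.0² + 163.0²) = 360.9 Ω
∠Z = arctan(-163.0/322.0) = -26.85°
I = V/|Z| = 73.43 mA
P = VI cos φ = 26.5 × 0.07343 × cos(-26.85°) = 1.736 W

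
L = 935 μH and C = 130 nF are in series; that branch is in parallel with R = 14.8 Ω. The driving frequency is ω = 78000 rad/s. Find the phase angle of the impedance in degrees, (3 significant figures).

-29.9°

X_L = ωL = 72.9 Ω
X_C = 1/(ωC) = 98.6 Ω
Branch 1: Z₁ = R = 14.8 Ω
Branch 2 (series LC): Z₂ = j(X_L − X_C) = −j25.7 Ω
Parallel: Z = Z₁Z₂/(Z₁+Z₂), |Z| = 12.8 Ω, ∠Z = -29.9°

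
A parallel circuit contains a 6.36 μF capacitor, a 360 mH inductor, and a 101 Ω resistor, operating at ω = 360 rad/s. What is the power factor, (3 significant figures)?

0.877

X_L = ωL = 130 Ω
X_C = 1/(ωC) = 437 Ω
Parallel: admittances add. Y = 1/R + 1/(jωL) + jωC
Y = (0.00990 − j0.00543) S
|Y| = 0.0113 S → |Z| = 1/|Y| = 88.6 Ω, ∠Z = −∠Y = 28.7°
cos φ = cos(28.7°) = 0.877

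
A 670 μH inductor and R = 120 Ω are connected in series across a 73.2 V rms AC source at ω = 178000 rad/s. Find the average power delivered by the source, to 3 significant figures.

X_L = ωL = 119 Ω
Z = 120 + j119 Ω
|Z| = √(120² + 119²) = 169 Ω
∠Z = arctan(119/120) = 44.8°
I = V/|Z| = 433 mA
P = VI cos φ = 73.2 × 0.433 × cos(44.8°) = 22.5 W

22.5 W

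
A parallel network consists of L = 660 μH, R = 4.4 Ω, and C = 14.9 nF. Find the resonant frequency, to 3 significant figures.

50.8 kHz

ω₀ = 1/√(LC) = 1/√(0.00066 × 1.49e-08) = 318900 rad/s
f₀ = ω₀/(2π) = 50.8 kHz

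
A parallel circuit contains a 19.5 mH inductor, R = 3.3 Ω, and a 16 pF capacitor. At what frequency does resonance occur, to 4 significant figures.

ω₀ = 1/√(LC) = 1/√(0.0195 × 1.6e-11) = 1.79e+06 rad/s
f₀ = ω₀/(2π) = 284.9 kHz

284.9 kHz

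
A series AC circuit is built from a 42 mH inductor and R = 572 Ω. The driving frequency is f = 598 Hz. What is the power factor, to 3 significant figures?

0.964

ω = 2πf = 3757 rad/s
X_L = ωL = 158 Ω
Z = 572 + j158 Ω
|Z| = √(572² + 158²) = 593 Ω
∠Z = arctan(158/572) = 15.4°
cos φ = cos(15.4°) = 0.964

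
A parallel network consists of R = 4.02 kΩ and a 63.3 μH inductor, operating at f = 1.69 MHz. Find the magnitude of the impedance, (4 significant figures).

ω = 2πf = 1.062e+07 rad/s
X_L = ωL = 672.2 Ω
Parallel: admittances add. Y = 1/R + 1/(jωL)
Y = (0.0002488 − j0.001488) S
|Y| = 0.001508 S → |Z| = 1/|Y| = 663.0 Ω, ∠Z = −∠Y = 80.51°

663.0 Ω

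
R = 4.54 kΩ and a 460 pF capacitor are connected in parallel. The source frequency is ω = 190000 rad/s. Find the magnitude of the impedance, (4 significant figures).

X_C = 1/(ωC) = 11440 Ω
Parallel: admittances add. Y = 1/R + jωC
Y = (0.0002203 + j8.74e-05) S
|Y| = 0.0002370 S → |Z| = 1/|Y| = 4220 Ω, ∠Z = −∠Y = -21.64°

4220 Ω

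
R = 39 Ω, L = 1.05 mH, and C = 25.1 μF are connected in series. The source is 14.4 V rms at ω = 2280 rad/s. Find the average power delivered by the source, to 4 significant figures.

4.625 W

X_L = ωL = 2.394 Ω
X_C = 1/(ωC) = 17.47 Ω
Net reactance X = X_L − X_C = -15.08 Ω
Z = 39.00 − j15.08 Ω
|Z| = √(39.00² + 15.08²) = 41.81 Ω
∠Z = arctan(-15.08/39.00) = -21.14°
I = V/|Z| = 344.4 mA
P = VI cos φ = 14.4 × 0.3444 × cos(-21.14°) = 4.625 W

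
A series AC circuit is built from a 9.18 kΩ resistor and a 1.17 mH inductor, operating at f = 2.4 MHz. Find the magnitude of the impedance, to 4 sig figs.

19890 Ω

ω = 2πf = 1.508e+07 rad/s
X_L = ωL = 17640 Ω
Z = 9180 + j17640 Ω
|Z| = √(9180² + 17640²) = 19890 Ω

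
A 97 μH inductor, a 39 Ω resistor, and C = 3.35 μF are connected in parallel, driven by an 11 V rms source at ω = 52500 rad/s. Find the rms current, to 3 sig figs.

X_L = ωL = 5.09 Ω
X_C = 1/(ωC) = 5.69 Ω
Parallel: admittances add. Y = 1/R + 1/(jωL) + jωC
Y = (0.0256 − j0.0205) S
|Y| = 0.0328 S → |Z| = 1/|Y| = 30.5 Ω, ∠Z = −∠Y = 38.6°
I = V/|Z| = 11/30.5 = 361 mA

361 mA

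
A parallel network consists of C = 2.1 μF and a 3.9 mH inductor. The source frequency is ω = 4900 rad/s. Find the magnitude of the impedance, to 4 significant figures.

23.79 Ω

X_L = ωL = 19.11 Ω
X_C = 1/(ωC) = 97.18 Ω
Parallel: admittances add. Y = 1/(jωL) + jωC
Y = (0 − j0.04204) S
|Y| = 0.04204 S → |Z| = 1/|Y| = 23.79 Ω, ∠Z = −∠Y = 90.00°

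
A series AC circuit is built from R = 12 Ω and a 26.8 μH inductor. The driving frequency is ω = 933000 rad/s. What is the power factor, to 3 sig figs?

0.433

X_L = ωL = 25.0 Ω
Z = 12.0 + j25.0 Ω
|Z| = √(12.0² + 25.0²) = 27.7 Ω
∠Z = arctan(25.0/12.0) = 64.4°
cos φ = cos(64.4°) = 0.433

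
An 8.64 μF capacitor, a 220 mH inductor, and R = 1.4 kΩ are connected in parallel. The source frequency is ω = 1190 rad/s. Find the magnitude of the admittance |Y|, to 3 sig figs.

6.50 mS

X_L = ωL = 262 Ω
X_C = 1/(ωC) = 97.3 Ω
Parallel: admittances add. Y = 1/R + 1/(jωL) + jωC
Y = (0.000714 + j0.00646) S
|Y| = 0.00650 S → |Z| = 1/|Y| = 154 Ω, ∠Z = −∠Y = -83.7°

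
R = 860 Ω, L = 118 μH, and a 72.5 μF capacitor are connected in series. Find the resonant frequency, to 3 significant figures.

ω₀ = 1/√(LC) = 1/√(0.000118 × 7.25e-05) = 10810 rad/s
f₀ = ω₀/(2π) = 1.72 kHz

1.72 kHz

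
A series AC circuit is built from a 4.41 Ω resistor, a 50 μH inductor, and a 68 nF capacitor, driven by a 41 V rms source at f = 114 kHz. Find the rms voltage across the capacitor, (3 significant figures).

52.9 V

ω = 2πf = 716300 rad/s
X_L = ωL = 35.8 Ω
X_C = 1/(ωC) = 20.5 Ω
Net reactance X = X_L − X_C = 15.3 Ω
Z = 4.41 + j15.3 Ω
|Z| = √(4.41² + 15.3²) = 15.9 Ω
I = V/|Z| = 2.58 A
V_C = I·|Z_C| = 2.58 × 20.5 = 52.9 V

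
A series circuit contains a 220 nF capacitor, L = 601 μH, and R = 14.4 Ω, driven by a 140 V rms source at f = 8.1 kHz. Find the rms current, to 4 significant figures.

2.315 A

ω = 2πf = 50890 rad/s
X_L = ωL = 30.59 Ω
X_C = 1/(ωC) = 89.31 Ω
Net reactance X = X_L − X_C = -58.73 Ω
Z = 14.40 − j58.73 Ω
|Z| = √(14.40² + 58.73²) = 60.47 Ω
I = V/|Z| = 140/60.47 = 2.315 A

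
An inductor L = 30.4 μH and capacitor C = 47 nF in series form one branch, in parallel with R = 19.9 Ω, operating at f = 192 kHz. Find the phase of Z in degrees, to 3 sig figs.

ω = 2πf = 1.206e+06 rad/s
X_L = ωL = 36.7 Ω
X_C = 1/(ωC) = 17.6 Ω
Branch 1: Z₁ = R = 19.9 Ω
Branch 2 (series LC): Z₂ = j(X_L − X_C) = j19.0 Ω
Parallel: Z = Z₁Z₂/(Z₁+Z₂), |Z| = 13.8 Ω, ∠Z = 46.3°

46.3°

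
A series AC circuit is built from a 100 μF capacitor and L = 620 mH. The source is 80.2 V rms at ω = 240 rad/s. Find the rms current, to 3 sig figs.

749 mA

X_L = ωL = 149 Ω
X_C = 1/(ωC) = 41.7 Ω
Net reactance X = X_L − X_C = 107 Ω
Z = j107 Ω
|Z| = √(0² + 107²) = 107 Ω
I = V/|Z| = 80.2/107 = 749 mA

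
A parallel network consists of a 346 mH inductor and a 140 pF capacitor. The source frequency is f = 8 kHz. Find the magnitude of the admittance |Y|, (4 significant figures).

ω = 2πf = 50270 rad/s
X_L = ωL = 17390 Ω
X_C = 1/(ωC) = 142100 Ω
Parallel: admittances add. Y = 1/(jωL) + jωC
Y = (0 − j5.046e-05) S
|Y| = 5.046e-05 S → |Z| = 1/|Y| = 19820 Ω, ∠Z = −∠Y = 90.00°

50.46 μS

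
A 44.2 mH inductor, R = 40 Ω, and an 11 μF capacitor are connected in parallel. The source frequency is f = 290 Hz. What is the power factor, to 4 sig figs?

ω = 2πf = 1822 rad/s
X_L = ωL = 80.54 Ω
X_C = 1/(ωC) = 49.89 Ω
Parallel: admittances add. Y = 1/R + 1/(jωL) + jωC
Y = (0.02500 + j0.007627) S
|Y| = 0.02614 S → |Z| = 1/|Y| = 38.26 Ω, ∠Z = −∠Y = -16.97°
cos φ = cos(-16.97°) = 0.9565

0.9565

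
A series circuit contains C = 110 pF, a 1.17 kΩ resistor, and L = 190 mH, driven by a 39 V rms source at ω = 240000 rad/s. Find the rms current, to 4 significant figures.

X_L = ωL = 45600 Ω
X_C = 1/(ωC) = 37880 Ω
Net reactance X = X_L − X_C = 7721 Ω
Z = 1170 + j7721 Ω
|Z| = √(1170² + 7721²) = 7809 Ω
I = V/|Z| = 39/7809 = 4.994 mA

4.994 mA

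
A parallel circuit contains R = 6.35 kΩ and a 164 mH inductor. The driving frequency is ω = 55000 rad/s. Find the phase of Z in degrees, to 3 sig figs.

X_L = ωL = 9020 Ω
Parallel: admittances add. Y = 1/R + 1/(jωL)
Y = (0.000157 − j0.000111) S
|Y| = 0.000193 S → |Z| = 1/|Y| = 5190 Ω, ∠Z = −∠Y = 35.1°

35.1°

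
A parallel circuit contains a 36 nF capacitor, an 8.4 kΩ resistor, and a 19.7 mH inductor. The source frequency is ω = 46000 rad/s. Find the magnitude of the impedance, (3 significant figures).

X_L = ωL = 906 Ω
X_C = 1/(ωC) = 604 Ω
Parallel: admittances add. Y = 1/R + 1/(jωL) + jωC
Y = (0.000119 + j0.000552) S
|Y| = 0.000565 S → |Z| = 1/|Y| = 1770 Ω, ∠Z = −∠Y = -77.8°

1770 Ω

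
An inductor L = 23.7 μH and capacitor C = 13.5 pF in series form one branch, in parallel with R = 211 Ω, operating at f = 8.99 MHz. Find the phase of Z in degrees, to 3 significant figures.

ω = 2πf = 5.649e+07 rad/s
X_L = ωL = 1340 Ω
X_C = 1/(ωC) = 1310 Ω
Branch 1: Z₁ = R = 211 Ω
Branch 2 (series LC): Z₂ = j(X_L − X_C) = j27.3 Ω
Parallel: Z = Z₁Z₂/(Z₁+Z₂), |Z| = 27.1 Ω, ∠Z = 82.6°

82.6°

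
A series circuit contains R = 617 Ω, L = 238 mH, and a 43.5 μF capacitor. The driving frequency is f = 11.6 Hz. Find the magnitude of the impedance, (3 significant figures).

685 Ω

ω = 2πf = 72.88 rad/s
X_L = ωL = 17.3 Ω
X_C = 1/(ωC) = 315 Ω
Net reactance X = X_L − X_C = -298 Ω
Z = 617 − j298 Ω
|Z| = √(617² + 298²) = 685 Ω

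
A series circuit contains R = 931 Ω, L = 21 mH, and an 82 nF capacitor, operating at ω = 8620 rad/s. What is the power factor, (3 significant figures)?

0.602

X_L = ωL = 181 Ω
X_C = 1/(ωC) = 1410 Ω
Net reactance X = X_L − X_C = -1230 Ω
Z = 931 − j1230 Ω
|Z| = √(931² + 1230²) = 1550 Ω
∠Z = arctan(-1230/931) = -53.0°
cos φ = cos(-53.0°) = 0.602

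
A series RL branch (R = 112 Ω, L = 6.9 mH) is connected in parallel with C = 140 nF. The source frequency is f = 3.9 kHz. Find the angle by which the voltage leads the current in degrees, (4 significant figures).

ω = 2πf = 24500 rad/s
X_L = ωL = 169.1 Ω
X_C = 1/(ωC) = 291.5 Ω
Branch 1 (R+jX_L): Z₁ = 112.0 + j169.1 Ω, |Z₁| = 202.8 Ω
Branch 2 (−jX_C): Z₂ = −j291.5 Ω
Parallel: Z = Z₁Z₂/(Z₁+Z₂), |Z| = 356.3 Ω, ∠Z = 14.02°

14.02°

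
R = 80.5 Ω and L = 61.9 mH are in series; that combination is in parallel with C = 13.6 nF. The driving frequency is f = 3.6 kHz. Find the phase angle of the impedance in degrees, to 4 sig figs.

84.22°

ω = 2πf = 22620 rad/s
X_L = ωL = 1400 Ω
X_C = 1/(ωC) = 3251 Ω
Branch 1 (R+jX_L): Z₁ = 80.50 + j1400 Ω, |Z₁| = 1402 Ω
Branch 2 (−jX_C): Z₂ = −j3251 Ω
Parallel: Z = Z₁Z₂/(Z₁+Z₂), |Z| = 2461 Ω, ∠Z = 84.22°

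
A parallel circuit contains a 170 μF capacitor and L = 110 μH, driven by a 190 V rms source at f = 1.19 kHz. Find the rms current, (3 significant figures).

10.5 A

ω = 2πf = 7477 rad/s
X_L = ωL = 0.822 Ω
X_C = 1/(ωC) = 0.787 Ω
Parallel: admittances add. Y = 1/(jωL) + jωC
Y = (0 + j0.0552) S
|Y| = 0.0552 S → |Z| = 1/|Y| = 18.1 Ω, ∠Z = −∠Y = -90.0°
I = V/|Z| = 190/18.1 = 10.5 A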